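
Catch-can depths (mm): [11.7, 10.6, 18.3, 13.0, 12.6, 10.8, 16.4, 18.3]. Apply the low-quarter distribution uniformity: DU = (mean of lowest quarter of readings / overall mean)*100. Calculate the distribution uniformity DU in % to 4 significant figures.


sorted lowest 2 of 8: [10.6, 10.8] -> mean = 10.7000 mm
overall mean = 13.9625 mm
DU = (10.7000/13.9625)*100 = 76.63 %
Therefore the distribution uniformity DU = 76.63 %.


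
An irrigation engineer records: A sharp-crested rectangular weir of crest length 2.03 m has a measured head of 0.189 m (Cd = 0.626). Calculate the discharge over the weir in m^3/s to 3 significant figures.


Approach: apply the rectangular weir equation, Q = (2/3)*Cd*L*sqrt(2g)*H^1.5.
Q = (2/3)*0.626*2.03*sqrt(2*9.81)*0.189^1.5 = 0.308 m^3/s
Therefore the discharge over the weir = 0.308 m^3/s.


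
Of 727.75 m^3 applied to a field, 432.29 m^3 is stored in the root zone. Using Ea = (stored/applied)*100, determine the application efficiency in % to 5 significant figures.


Ea = (432.29/727.75)*100 = 59.401 %
Therefore the application efficiency = 59.401 %.


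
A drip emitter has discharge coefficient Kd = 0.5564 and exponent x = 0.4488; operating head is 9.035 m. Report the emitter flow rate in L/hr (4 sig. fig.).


Approach: apply the emitter characteristic equation, q = Kd * h^x.
q = 0.5564 * 9.035^0.4488 = 1.494 L/hr
Therefore the emitter flow rate = 1.494 L/hr.


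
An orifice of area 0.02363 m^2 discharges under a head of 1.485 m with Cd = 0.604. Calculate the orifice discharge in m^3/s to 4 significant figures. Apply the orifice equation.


Approach: apply the orifice equation, Q = Cd*A*sqrt(2*g*h).
Q = 0.604 * 0.02363 * sqrt(2*9.81*1.485) = 0.07704 m^3/s
Therefore the orifice discharge = 0.07704 m^3/s.


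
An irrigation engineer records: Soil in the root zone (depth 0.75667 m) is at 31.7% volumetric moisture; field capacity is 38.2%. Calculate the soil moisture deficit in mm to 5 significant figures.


Approach: apply the soil moisture deficit relation, SMD = (FC - theta)/100 * depth * 1000.
SMD = (38.2 - 31.7)/100 * 0.75667 * 1000 = 49.184 mm
Therefore the soil moisture deficit = 49.184 mm.


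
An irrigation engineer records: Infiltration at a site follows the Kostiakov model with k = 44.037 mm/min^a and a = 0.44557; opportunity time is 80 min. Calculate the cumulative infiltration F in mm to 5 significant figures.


Approach: apply the Kostiakov infiltration equation, F = k*t^a.
F = 44.037 * 80^0.44557 = 310.30 mm
Therefore the cumulative infiltration F = 310.30 mm.


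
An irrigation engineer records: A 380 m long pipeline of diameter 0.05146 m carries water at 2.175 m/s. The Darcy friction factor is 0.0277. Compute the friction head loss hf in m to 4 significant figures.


Approach: apply the Darcy-Weisbach equation, hf = f*(L/D)*(v^2/(2g)).
hf = 0.0277 * (380/0.05146) * (2.175^2 / (2*9.81))
hf = 49.32 m
Therefore the friction head loss hf = 49.32 m.


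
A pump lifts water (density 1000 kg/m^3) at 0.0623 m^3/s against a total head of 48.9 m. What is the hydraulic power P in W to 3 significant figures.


Approach: apply the hydraulic power relation, P = rho*g*Q*H.
P = 1000 * 9.81 * 0.0623 * 48.9 = 29900 W
Therefore the hydraulic power P = 29900 W.


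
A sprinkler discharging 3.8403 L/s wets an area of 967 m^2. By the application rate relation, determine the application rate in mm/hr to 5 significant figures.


Approach: apply the application rate relation, rate = (Q/A)*3600.
rate = (3.8403 / 967) * 3600 = 14.297 mm/hr
Therefore the application rate = 14.297 mm/hr.


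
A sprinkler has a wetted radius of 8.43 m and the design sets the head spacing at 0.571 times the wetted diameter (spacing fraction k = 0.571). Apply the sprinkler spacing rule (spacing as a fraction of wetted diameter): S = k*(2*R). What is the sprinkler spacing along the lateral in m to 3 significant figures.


S = 0.571 * (2 * 8.43) = 9.63 m
Therefore the sprinkler spacing along the lateral = 9.63 m.


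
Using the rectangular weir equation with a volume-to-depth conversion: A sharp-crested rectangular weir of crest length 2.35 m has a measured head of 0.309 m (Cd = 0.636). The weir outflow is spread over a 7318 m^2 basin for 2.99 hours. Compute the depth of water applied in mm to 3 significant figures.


Approach: apply the rectangular weir equation with a volume-to-depth conversion, Q = (2/3)*Cd*L*sqrt(2g)*H^1.5; d = Q*t/A * 1000.
Step 1 — weir discharge:
  Q = (2/3)*0.636*2.35*sqrt(2*9.81)*0.309^1.5 = 0.75809 m^3/s
Step 2 — volume: V = 0.75809 * 2.99*3600 = 8160.1 m^3
Step 3 — depth: d = V/A * 1000 = 8160.1/7318 * 1000 = 1120 mm
Therefore the depth of water applied = 1120 mm.


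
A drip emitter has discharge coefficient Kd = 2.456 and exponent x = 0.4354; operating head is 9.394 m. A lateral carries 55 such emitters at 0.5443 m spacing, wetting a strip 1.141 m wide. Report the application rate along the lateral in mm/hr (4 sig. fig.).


Approach: apply the emitter equation with a lateral mass balance, q = Kd*h^x; Q = n*q; rate = Q/(n*spacing*width).
Step 1 — single emitter flow (q = Kd*h^x):
  q = 2.456 * 9.394^0.4354 = 6.51340 L/hr
Step 2 — total lateral flow: Q = 55 * 6.51340 = 358.237 L/hr
Step 3 — wetted area: A = 55 * 0.5443 * 1.141 = 34.1575 m^2
Step 4 — application rate: Q/A = 358.237/34.1575 = 10.49 mm/hr
Therefore the application rate along the lateral = 10.49 mm/hr.


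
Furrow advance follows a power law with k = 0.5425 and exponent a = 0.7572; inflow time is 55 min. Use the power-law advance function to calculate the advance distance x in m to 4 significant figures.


Approach: apply the power-law advance function, x = k*t^a.
x = 0.5425 * 55^0.7572 = 11.28 m
Therefore the advance distance x = 11.28 m.


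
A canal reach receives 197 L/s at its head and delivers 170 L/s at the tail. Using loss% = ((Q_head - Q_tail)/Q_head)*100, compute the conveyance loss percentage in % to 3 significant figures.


loss = ((197 - 170)/197)*100 = 13.7 %
Therefore the conveyance loss percentage = 13.7 %.


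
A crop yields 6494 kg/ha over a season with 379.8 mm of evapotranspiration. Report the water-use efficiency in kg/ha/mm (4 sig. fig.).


Approach: apply the water-use efficiency ratio, WUE = yield/ET.
WUE = 6494 / 379.8 = 17.10 kg/ha/mm
Therefore the water-use efficiency = 17.10 kg/ha/mm.


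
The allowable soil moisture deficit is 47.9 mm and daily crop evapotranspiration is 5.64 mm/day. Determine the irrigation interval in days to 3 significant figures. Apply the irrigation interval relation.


Approach: apply the irrigation interval relation, interval = SMD / ETc.
interval = 47.9 / 5.64 = 8.49 days
Therefore the irrigation interval = 8.49 days.


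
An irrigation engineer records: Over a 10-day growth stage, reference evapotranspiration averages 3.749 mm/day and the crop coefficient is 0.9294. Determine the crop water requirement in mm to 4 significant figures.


Approach: apply the crop water requirement relation, CWR = ET0 * Kc * days.
CWR = 3.749 * 0.9294 * 10 = 34.84 mm
Therefore the crop water requirement = 34.84 mm.


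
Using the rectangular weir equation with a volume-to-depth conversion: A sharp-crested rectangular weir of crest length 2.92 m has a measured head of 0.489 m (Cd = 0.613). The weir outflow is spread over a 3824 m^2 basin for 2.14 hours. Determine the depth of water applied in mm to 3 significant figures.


Approach: apply the rectangular weir equation with a volume-to-depth conversion, Q = (2/3)*Cd*L*sqrt(2g)*H^1.5; d = Q*t/A * 1000.
Step 1 — weir discharge:
  Q = (2/3)*0.613*2.92*sqrt(2*9.81)*0.489^1.5 = 1.8074 m^3/s
Step 2 — volume: V = 1.8074 * 2.14*3600 = 13925 m^3
Step 3 — depth: d = V/A * 1000 = 13925/3824 * 1000 = 3640 mm
Therefore the depth of water applied = 3640 mm.


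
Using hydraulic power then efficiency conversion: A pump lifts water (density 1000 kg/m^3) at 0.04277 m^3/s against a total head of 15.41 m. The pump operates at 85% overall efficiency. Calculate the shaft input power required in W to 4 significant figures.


Approach: apply hydraulic power then efficiency conversion, P = rho*g*Q*H; P_in = P/eta.
Step 1 — hydraulic power (P = rho*g*Q*H):
  P = 1000 * 9.81 * 0.04277 * 15.41 = 6465.63 W
Step 2 — input power: P_in = P/eta = 6465.63 / 0.85 = 7607 W
Therefore the shaft input power required = 7607 W.


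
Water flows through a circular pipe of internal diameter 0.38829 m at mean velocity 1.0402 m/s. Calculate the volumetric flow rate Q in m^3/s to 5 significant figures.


Approach: apply the continuity equation for pipe flow, Q = A * v with A = pi*(D/2)^2.
A = pi*(0.38829/2)^2 = 0.1184138 m^2
Q = 0.1184138 * 1.0402 = 0.12317 m^3/s
Therefore the volumetric flow rate Q = 0.12317 m^3/s.


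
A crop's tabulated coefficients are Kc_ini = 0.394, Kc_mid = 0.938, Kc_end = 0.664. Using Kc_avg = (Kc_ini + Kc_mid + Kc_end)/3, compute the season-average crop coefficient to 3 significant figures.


Kc_avg = (0.394 + 0.938 + 0.664)/3 = 0.665
Therefore the season-average crop coefficient = 0.665.


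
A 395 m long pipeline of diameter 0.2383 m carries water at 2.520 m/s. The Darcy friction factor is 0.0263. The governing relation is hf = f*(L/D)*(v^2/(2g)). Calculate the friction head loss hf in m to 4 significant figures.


hf = 0.0263 * (395/0.2383) * (2.520^2 / (2*9.81))
hf = 14.11 m
Therefore the friction head loss hf = 14.11 m.


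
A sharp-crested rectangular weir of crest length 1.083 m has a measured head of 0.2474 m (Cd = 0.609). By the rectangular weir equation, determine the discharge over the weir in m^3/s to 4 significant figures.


Approach: apply the rectangular weir equation, Q = (2/3)*Cd*L*sqrt(2g)*H^1.5.
Q = (2/3)*0.609*1.083*sqrt(2*9.81)*0.2474^1.5 = 0.2397 m^3/s
Therefore the discharge over the weir = 0.2397 m^3/s.


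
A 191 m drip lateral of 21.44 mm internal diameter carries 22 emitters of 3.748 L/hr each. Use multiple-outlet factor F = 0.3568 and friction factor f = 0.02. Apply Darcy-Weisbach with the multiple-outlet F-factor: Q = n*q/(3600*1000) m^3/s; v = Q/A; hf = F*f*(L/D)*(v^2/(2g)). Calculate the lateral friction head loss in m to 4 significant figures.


Q = 22*3.748/(3600*1000) = 2.29044e-05 m^3/s
A = pi*(21.44e-3/2)^2 = 3.61027e-04 m^2, so v = Q/A = 0.0634425 m/s
hf = 0.3568*0.02*(191/0.02144)*(0.0634425^2/(2*9.81)) = 0.01304 m
Therefore the lateral friction head loss = 0.01304 m.


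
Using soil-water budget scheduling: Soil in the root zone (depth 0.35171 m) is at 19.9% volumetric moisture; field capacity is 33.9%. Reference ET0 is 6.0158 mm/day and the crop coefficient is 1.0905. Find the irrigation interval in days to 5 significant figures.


Approach: apply soil-water budget scheduling, SMD = (FC-theta)/100*depth*1000; ETc = ET0*Kc; interval = SMD/ETc.
Step 1 — soil moisture deficit:
  SMD = (33.9 - 19.9)/100 * 0.35171 * 1000 = 49.23940 mm
Step 2 — daily crop ET (ETc = ET0*Kc):
  ETc = 6.0158 * 1.0905 = 6.560230 mm/day
Step 3 — irrigation interval (SMD/ETc):
  interval = 49.23940 / 6.560230 = 7.5057 days
Therefore the irrigation interval = 7.5057 days.


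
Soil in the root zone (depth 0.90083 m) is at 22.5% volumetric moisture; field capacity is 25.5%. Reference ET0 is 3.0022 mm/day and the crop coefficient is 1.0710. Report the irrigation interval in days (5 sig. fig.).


Approach: apply soil-water budget scheduling, SMD = (FC-theta)/100*depth*1000; ETc = ET0*Kc; interval = SMD/ETc.
Step 1 — soil moisture deficit:
  SMD = (25.5 - 22.5)/100 * 0.90083 * 1000 = 27.02490 mm
Step 2 — daily crop ET (ETc = ET0*Kc):
  ETc = 3.0022 * 1.0710 = 3.215356 mm/day
Step 3 — irrigation interval (SMD/ETc):
  interval = 27.02490 / 3.215356 = 8.4049 days
Therefore the irrigation interval = 8.4049 days.


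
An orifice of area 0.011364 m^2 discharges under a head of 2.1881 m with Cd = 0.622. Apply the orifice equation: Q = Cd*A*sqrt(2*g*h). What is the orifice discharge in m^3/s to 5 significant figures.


Q = 0.622 * 0.011364 * sqrt(2*9.81*2.1881) = 0.046313 m^3/s
Therefore the orifice discharge = 0.046313 m^3/s.


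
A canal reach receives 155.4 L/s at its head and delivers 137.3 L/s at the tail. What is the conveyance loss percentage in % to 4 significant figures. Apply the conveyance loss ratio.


Approach: apply the conveyance loss ratio, loss% = ((Q_head - Q_tail)/Q_head)*100.
loss = ((155.4 - 137.3)/155.4)*100 = 11.65 %
Therefore the conveyance loss percentage = 11.65 %.


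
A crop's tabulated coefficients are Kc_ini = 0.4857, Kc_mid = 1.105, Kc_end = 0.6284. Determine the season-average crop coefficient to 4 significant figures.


Approach: apply a simple seasonal average, Kc_avg = (Kc_ini + Kc_mid + Kc_end)/3.
Kc_avg = (0.4857 + 1.105 + 0.6284)/3 = 0.7397
Therefore the season-average crop coefficient = 0.7397.


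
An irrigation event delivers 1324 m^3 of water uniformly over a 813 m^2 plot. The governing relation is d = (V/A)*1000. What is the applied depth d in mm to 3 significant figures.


d = (1324 / 813) * 1000 = 1630 mm
Therefore the applied depth d = 1630 mm.


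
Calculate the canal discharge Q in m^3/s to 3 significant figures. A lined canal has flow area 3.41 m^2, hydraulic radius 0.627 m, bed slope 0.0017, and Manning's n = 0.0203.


Approach: apply Manning's equation, Q = (1/n)*A*R^(2/3)*S^(1/2).
Q = (1/0.0203) * 3.41 * 0.627^(2/3) * 0.0017^(1/2) = 5.07 m^3/s
Therefore the canal discharge Q = 5.07 m^3/s.


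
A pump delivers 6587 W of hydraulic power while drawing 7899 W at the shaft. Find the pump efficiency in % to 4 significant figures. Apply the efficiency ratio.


Approach: apply the efficiency ratio, eta = (P_out/P_in)*100.
eta = (6587 / 7899) * 100 = 83.39 %
Therefore the pump efficiency = 83.39 %.


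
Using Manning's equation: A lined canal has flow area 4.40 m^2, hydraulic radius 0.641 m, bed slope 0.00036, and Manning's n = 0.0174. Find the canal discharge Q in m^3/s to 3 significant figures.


Approach: apply Manning's equation, Q = (1/n)*A*R^(2/3)*S^(1/2).
Q = (1/0.0174) * 4.40 * 0.641^(2/3) * 0.00036^(1/2) = 3.57 m^3/s
Therefore the canal discharge Q = 3.57 m^3/s.


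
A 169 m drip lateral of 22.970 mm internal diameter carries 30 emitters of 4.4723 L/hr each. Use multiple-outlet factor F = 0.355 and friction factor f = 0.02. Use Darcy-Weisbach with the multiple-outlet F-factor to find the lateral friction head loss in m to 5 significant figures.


Approach: apply Darcy-Weisbach with the multiple-outlet F-factor, Q = n*q/(3600*1000) m^3/s; v = Q/A; hf = F*f*(L/D)*(v^2/(2g)).
Q = 30*4.4723/(3600*1000) = 3.726917e-05 m^3/s
A = pi*(22.970e-3/2)^2 = 4.143925e-04 m^2, so v = Q/A = 0.08993688 m/s
hf = 0.355*0.02*(169/0.022970)*(0.08993688^2/(2*9.81)) = 0.021536 m
Therefore the lateral friction head loss = 0.021536 m.


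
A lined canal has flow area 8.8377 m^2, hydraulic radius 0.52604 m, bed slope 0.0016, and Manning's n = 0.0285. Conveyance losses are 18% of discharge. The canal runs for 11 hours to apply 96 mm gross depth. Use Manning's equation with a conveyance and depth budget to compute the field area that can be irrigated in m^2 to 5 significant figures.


Approach: apply Manning's equation with a conveyance and depth budget, Q = (1/n)*A*R^(2/3)*S^(1/2); Q_field = Q*(1-loss); Area = Q_field*t/(d/1000).
Step 1 — canal discharge (Manning's equation):
  Q = (1/0.0285) * 8.8377 * 0.52604^(2/3) * 0.0016^(1/2) = 8.082894 m^3/s
Step 2 — delivered flow: Q_field = 8.082894*(1 - 18/100) = 6.627973 m^3/s
Step 3 — volume delivered: V = 6.627973 * 11*3600 = 262467.7 m^3
Step 4 — area served: A = V / (depth/1000) = 262467.7 / 0.096 = 2734000 m^2
Therefore the field area that can be irrigated = 2734000 m^2.


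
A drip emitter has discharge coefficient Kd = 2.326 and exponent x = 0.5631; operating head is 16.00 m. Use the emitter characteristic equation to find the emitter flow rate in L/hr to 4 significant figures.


Approach: apply the emitter characteristic equation, q = Kd * h^x.
q = 2.326 * 16.00^0.5631 = 11.08 L/hr
Therefore the emitter flow rate = 11.08 L/hr.


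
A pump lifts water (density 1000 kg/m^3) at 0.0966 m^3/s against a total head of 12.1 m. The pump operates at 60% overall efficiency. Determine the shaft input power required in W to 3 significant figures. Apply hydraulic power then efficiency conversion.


Approach: apply hydraulic power then efficiency conversion, P = rho*g*Q*H; P_in = P/eta.
Step 1 — hydraulic power (P = rho*g*Q*H):
  P = 1000 * 9.81 * 0.0966 * 12.1 = 11467 W
Step 2 — input power: P_in = P/eta = 11467 / 0.6 = 19100 W
Therefore the shaft input power required = 19100 W.


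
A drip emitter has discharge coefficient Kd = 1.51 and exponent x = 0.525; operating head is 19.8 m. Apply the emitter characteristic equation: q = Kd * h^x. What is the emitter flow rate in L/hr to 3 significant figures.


q = 1.51 * 19.8^0.525 = 7.24 L/hr
Therefore the emitter flow rate = 7.24 L/hr.


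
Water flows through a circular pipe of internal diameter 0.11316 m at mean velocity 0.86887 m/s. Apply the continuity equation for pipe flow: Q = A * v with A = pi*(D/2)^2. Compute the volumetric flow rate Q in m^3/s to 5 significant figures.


A = pi*(0.11316/2)^2 = 0.01005717 m^2
Q = 0.01005717 * 0.86887 = 0.0087384 m^3/s
Therefore the volumetric flow rate Q = 0.0087384 m^3/s.


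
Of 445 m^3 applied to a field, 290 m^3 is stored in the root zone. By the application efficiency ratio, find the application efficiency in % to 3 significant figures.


Approach: apply the application efficiency ratio, Ea = (stored/applied)*100.
Ea = (290/445)*100 = 65.2 %
Therefore the application efficiency = 65.2 %.


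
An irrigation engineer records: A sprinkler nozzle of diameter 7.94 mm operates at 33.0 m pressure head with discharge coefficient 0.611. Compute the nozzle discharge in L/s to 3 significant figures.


Approach: apply the orifice equation, Q = Cd*A*sqrt(2*g*h), A = pi*(d/2)^2.
A = pi*(7.94e-3/2)^2 = 4.9514e-05 m^2
Q = 0.611 * 4.9514e-05 * sqrt(2*9.81*33.0) * 1000 = 0.770 L/s
Therefore the nozzle discharge = 0.770 L/s.


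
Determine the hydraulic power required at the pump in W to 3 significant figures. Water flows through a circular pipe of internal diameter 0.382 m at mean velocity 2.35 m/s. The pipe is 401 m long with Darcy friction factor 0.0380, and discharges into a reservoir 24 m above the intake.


Approach: apply continuity + Darcy-Weisbach + hydraulic power, Q = A*v; hf = f*(L/D)*(v^2/(2g)); H = static + hf; P = rho*g*Q*H.
Step 1 — flow rate (continuity, Q = A*v):
  A = pi*(0.382/2)^2 = 0.11461 m^2
  Q = 0.11461 * 2.35 = 0.26933 m^3/s
Step 2 — friction head loss (Darcy-Weisbach):
  hf = 0.0380 * (401/0.382) * (2.35^2 / (2*9.81))
  hf = 11.228 m
Step 3 — total head: H = 24 + 11.228 = 35.228 m
Step 4 — hydraulic power (P = rho*g*Q*H):
  P = 1000 * 9.81 * 0.26933 * 35.228 = 93100 W
Therefore the hydraulic power required at the pump = 93100 W.


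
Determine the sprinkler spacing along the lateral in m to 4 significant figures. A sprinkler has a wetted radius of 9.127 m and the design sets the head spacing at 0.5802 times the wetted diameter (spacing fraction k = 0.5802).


Approach: apply the sprinkler spacing rule (spacing as a fraction of wetted diameter), S = k*(2*R).
S = 0.5802 * (2 * 9.127) = 10.59 m
Therefore the sprinkler spacing along the lateral = 10.59 m.


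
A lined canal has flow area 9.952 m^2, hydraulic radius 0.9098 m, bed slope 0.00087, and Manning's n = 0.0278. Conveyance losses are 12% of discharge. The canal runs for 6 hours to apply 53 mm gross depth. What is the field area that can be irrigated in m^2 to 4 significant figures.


Approach: apply Manning's equation with a conveyance and depth budget, Q = (1/n)*A*R^(2/3)*S^(1/2); Q_field = Q*(1-loss); Area = Q_field*t/(d/1000).
Step 1 — canal discharge (Manning's equation):
  Q = (1/0.0278) * 9.952 * 0.9098^(2/3) * 0.00087^(1/2) = 9.91416 m^3/s
Step 2 — delivered flow: Q_field = 9.91416*(1 - 12/100) = 8.72446 m^3/s
Step 3 — volume delivered: V = 8.72446 * 6*3600 = 188448 m^3
Step 4 — area served: A = V / (depth/1000) = 188448 / 0.053 = 3556000 m^2
Therefore the field area that can be irrigated = 3556000 m^2.


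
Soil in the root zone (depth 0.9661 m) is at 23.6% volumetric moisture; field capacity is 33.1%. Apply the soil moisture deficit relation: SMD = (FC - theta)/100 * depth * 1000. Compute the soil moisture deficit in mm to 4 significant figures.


SMD = (33.1 - 23.6)/100 * 0.9661 * 1000 = 91.78 mm
Therefore the soil moisture deficit = 91.78 mm.


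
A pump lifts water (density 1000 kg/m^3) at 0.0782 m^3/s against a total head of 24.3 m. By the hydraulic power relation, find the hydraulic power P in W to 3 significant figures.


Approach: apply the hydraulic power relation, P = rho*g*Q*H.
P = 1000 * 9.81 * 0.0782 * 24.3 = 18600 W
Therefore the hydraulic power P = 18600 W.


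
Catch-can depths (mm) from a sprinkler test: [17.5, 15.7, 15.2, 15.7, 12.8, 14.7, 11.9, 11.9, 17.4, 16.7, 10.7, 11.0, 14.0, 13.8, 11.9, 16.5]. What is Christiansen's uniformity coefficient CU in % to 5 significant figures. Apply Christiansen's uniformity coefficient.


Approach: apply Christiansen's uniformity coefficient, CU = (1 - mean_abs_deviation/mean)*100.
mean = 14.21250 mm
mean |d_i - mean| = 1.962500 mm
CU = (1 - 1.962500/14.21250)*100 = 86.192 %
Therefore Christiansen's uniformity coefficient CU = 86.192 %.


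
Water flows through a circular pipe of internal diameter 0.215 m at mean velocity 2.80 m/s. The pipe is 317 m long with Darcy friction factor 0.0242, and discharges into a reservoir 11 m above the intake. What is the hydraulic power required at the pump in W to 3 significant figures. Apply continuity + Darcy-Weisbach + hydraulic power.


Approach: apply continuity + Darcy-Weisbach + hydraulic power, Q = A*v; hf = f*(L/D)*(v^2/(2g)); H = static + hf; P = rho*g*Q*H.
Step 1 — flow rate (continuity, Q = A*v):
  A = pi*(0.215/2)^2 = 0.036305 m^2
  Q = 0.036305 * 2.80 = 0.10165 m^3/s
Step 2 — friction head loss (Darcy-Weisbach):
  hf = 0.0242 * (317/0.215) * (2.80^2 / (2*9.81))
  hf = 14.258 m
Step 3 — total head: H = 11 + 14.258 = 25.258 m
Step 4 — hydraulic power (P = rho*g*Q*H):
  P = 1000 * 9.81 * 0.10165 * 25.258 = 25200 W
Therefore the hydraulic power required at the pump = 25200 W.


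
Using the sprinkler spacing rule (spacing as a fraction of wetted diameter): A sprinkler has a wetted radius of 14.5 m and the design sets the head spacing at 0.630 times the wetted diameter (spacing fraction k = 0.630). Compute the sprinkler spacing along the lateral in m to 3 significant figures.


Approach: apply the sprinkler spacing rule (spacing as a fraction of wetted diameter), S = k*(2*R).
S = 0.630 * (2 * 14.5) = 18.3 m
Therefore the sprinkler spacing along the lateral = 18.3 m.


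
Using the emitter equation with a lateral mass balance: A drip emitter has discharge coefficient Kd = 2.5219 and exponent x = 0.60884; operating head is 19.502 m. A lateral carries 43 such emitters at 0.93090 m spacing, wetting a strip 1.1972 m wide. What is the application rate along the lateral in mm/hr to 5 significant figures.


Approach: apply the emitter equation with a lateral mass balance, q = Kd*h^x; Q = n*q; rate = Q/(n*spacing*width).
Step 1 — single emitter flow (q = Kd*h^x):
  q = 2.5219 * 19.502^0.60884 = 15.38791 L/hr
Step 2 — total lateral flow: Q = 43 * 15.38791 = 661.6802 L/hr
Step 3 — wetted area: A = 43 * 0.93090 * 1.1972 = 47.92236 m^2
Step 4 — application rate: Q/A = 661.6802/47.92236 = 13.807 mm/hr
Therefore the application rate along the lateral = 13.807 mm/hr.


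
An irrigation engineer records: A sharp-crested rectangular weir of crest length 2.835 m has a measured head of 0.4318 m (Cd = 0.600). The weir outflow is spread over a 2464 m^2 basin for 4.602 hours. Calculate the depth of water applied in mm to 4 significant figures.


Approach: apply the rectangular weir equation with a volume-to-depth conversion, Q = (2/3)*Cd*L*sqrt(2g)*H^1.5; d = Q*t/A * 1000.
Step 1 — weir discharge:
  Q = (2/3)*0.600*2.835*sqrt(2*9.81)*0.4318^1.5 = 1.42524 m^3/s
Step 2 — volume: V = 1.42524 * 4.602*3600 = 23612.2 m^3
Step 3 — depth: d = V/A * 1000 = 23612.2/2464 * 1000 = 9583 mm
Therefore the depth of water applied = 9583 mm.


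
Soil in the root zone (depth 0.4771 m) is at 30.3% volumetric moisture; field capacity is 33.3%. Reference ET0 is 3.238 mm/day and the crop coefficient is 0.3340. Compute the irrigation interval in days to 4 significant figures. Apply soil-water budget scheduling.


Approach: apply soil-water budget scheduling, SMD = (FC-theta)/100*depth*1000; ETc = ET0*Kc; interval = SMD/ETc.
Step 1 — soil moisture deficit:
  SMD = (33.3 - 30.3)/100 * 0.4771 * 1000 = 14.3130 mm
Step 2 — daily crop ET (ETc = ET0*Kc):
  ETc = 3.238 * 0.3340 = 1.08149 mm/day
Step 3 — irrigation interval (SMD/ETc):
  interval = 14.3130 / 1.08149 = 13.23 days
Therefore the irrigation interval = 13.23 days.


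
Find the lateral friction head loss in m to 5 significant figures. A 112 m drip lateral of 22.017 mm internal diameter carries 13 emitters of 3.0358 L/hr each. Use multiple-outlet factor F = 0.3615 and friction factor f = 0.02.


Approach: apply Darcy-Weisbach with the multiple-outlet F-factor, Q = n*q/(3600*1000) m^3/s; v = Q/A; hf = F*f*(L/D)*(v^2/(2g)).
Q = 13*3.0358/(3600*1000) = 1.096261e-05 m^3/s
A = pi*(22.017e-3/2)^2 = 3.807204e-04 m^2, so v = Q/A = 0.02879439 m/s
hf = 0.3615*0.02*(112/0.022017)*(0.02879439^2/(2*9.81)) = 0.0015542 m
Therefore the lateral friction head loss = 0.0015542 m.


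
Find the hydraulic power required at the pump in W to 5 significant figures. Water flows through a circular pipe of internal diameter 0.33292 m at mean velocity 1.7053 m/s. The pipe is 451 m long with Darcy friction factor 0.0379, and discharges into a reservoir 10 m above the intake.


Approach: apply continuity + Darcy-Weisbach + hydraulic power, Q = A*v; hf = f*(L/D)*(v^2/(2g)); H = static + hf; P = rho*g*Q*H.
Step 1 — flow rate (continuity, Q = A*v):
  A = pi*(0.33292/2)^2 = 0.08705018 m^2
  Q = 0.08705018 * 1.7053 = 0.1484467 m^3/s
Step 2 — friction head loss (Darcy-Weisbach):
  hf = 0.0379 * (451/0.33292) * (1.7053^2 / (2*9.81))
  hf = 7.609891 m
Step 3 — total head: H = 10 + 7.609891 = 17.60989 m
Step 4 — hydraulic power (P = rho*g*Q*H):
  P = 1000 * 9.81 * 0.1484467 * 17.60989 = 25645 W
Therefore the hydraulic power required at the pump = 25645 W.


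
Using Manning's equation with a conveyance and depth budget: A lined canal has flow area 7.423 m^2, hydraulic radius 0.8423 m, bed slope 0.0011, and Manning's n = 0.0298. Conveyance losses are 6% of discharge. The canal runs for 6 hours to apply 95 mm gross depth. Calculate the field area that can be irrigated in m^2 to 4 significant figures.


Approach: apply Manning's equation with a conveyance and depth budget, Q = (1/n)*A*R^(2/3)*S^(1/2); Q_field = Q*(1-loss); Area = Q_field*t/(d/1000).
Step 1 — canal discharge (Manning's equation):
  Q = (1/0.0298) * 7.423 * 0.8423^(2/3) * 0.0011^(1/2) = 7.36836 m^3/s
Step 2 — delivered flow: Q_field = 7.36836*(1 - 6/100) = 6.92626 m^3/s
Step 3 — volume delivered: V = 6.92626 * 6*3600 = 149607 m^3
Step 4 — area served: A = V / (depth/1000) = 149607 / 0.095 = 1575000 m^2
Therefore the field area that can be irrigated = 1575000 m^2.


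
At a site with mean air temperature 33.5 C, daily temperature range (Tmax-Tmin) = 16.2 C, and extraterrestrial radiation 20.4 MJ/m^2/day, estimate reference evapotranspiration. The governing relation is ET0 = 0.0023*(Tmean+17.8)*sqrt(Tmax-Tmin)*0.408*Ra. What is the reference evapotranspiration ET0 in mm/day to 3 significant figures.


ET0 = 0.0023*(33.5+17.8)*sqrt(16.2)*0.408*20.4 = 3.95 mm/day
Therefore the reference evapotranspiration ET0 = 3.95 mm/day.


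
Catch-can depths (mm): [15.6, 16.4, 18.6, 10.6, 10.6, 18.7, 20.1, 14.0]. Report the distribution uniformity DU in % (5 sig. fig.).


Approach: apply the low-quarter distribution uniformity, DU = (mean of lowest quarter of readings / overall mean)*100.
sorted lowest 2 of 8: [10.6, 10.6] -> mean = 10.60000 mm
overall mean = 15.57500 mm
DU = (10.60000/15.57500)*100 = 68.058 %
Therefore the distribution uniformity DU = 68.058 %.


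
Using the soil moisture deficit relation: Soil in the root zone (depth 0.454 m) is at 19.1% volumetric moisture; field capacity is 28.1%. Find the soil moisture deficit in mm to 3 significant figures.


Approach: apply the soil moisture deficit relation, SMD = (FC - theta)/100 * depth * 1000.
SMD = (28.1 - 19.1)/100 * 0.454 * 1000 = 40.9 mm
Therefore the soil moisture deficit = 40.9 mm.


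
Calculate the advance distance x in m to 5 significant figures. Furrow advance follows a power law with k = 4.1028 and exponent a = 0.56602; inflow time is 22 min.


Approach: apply the power-law advance function, x = k*t^a.
x = 4.1028 * 22^0.56602 = 23.600 m
Therefore the advance distance x = 23.600 m.


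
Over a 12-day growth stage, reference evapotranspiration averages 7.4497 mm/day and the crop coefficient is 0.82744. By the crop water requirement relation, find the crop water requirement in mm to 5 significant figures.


Approach: apply the crop water requirement relation, CWR = ET0 * Kc * days.
CWR = 7.4497 * 0.82744 * 12 = 73.970 mm
Therefore the crop water requirement = 73.970 mm.


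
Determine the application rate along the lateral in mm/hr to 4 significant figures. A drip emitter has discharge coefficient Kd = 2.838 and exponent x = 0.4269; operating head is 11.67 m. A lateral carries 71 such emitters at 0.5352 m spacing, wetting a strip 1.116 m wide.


Approach: apply the emitter equation with a lateral mass balance, q = Kd*h^x; Q = n*q; rate = Q/(n*spacing*width).
Step 1 — single emitter flow (q = Kd*h^x):
  q = 2.838 * 11.67^0.4269 = 8.10112 L/hr
Step 2 — total lateral flow: Q = 71 * 8.10112 = 575.179 L/hr
Step 3 — wetted area: A = 71 * 0.5352 * 1.116 = 42.4071 m^2
Step 4 — application rate: Q/A = 575.179/42.4071 = 13.56 mm/hr
Therefore the application rate along the lateral = 13.56 mm/hr.


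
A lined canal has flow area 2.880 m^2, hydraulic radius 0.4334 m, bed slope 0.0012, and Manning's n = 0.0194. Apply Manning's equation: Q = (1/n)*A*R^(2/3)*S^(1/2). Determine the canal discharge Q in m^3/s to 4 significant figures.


Q = (1/0.0194) * 2.880 * 0.4334^(2/3) * 0.0012^(1/2) = 2.945 m^3/s
Therefore the canal discharge Q = 2.945 m^3/s.


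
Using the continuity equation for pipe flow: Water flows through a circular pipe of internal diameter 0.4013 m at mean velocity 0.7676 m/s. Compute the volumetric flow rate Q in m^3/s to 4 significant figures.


Approach: apply the continuity equation for pipe flow, Q = A * v with A = pi*(D/2)^2.
A = pi*(0.4013/2)^2 = 0.126482 m^2
Q = 0.126482 * 0.7676 = 0.09709 m^3/s
Therefore the volumetric flow rate Q = 0.09709 m^3/s.


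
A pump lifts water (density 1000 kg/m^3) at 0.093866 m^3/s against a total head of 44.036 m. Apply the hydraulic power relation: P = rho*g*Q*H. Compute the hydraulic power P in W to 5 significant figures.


P = 1000 * 9.81 * 0.093866 * 44.036 = 40549 W
Therefore the hydraulic power P = 40549 W.


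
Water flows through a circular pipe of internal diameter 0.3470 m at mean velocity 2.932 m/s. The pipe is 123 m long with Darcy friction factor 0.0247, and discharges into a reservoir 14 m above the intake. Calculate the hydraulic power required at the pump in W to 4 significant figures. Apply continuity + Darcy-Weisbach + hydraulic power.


Approach: apply continuity + Darcy-Weisbach + hydraulic power, Q = A*v; hf = f*(L/D)*(v^2/(2g)); H = static + hf; P = rho*g*Q*H.
Step 1 — flow rate (continuity, Q = A*v):
  A = pi*(0.3470/2)^2 = 0.0945690 m^2
  Q = 0.0945690 * 2.932 = 0.277276 m^3/s
Step 2 — friction head loss (Darcy-Weisbach):
  hf = 0.0247 * (123/0.3470) * (2.932^2 / (2*9.81))
  hf = 3.83620 m
Step 3 — total head: H = 14 + 3.83620 = 17.8362 m
Step 4 — hydraulic power (P = rho*g*Q*H):
  P = 1000 * 9.81 * 0.277276 * 17.8362 = 48520 W
Therefore the hydraulic power required at the pump = 48520 W.


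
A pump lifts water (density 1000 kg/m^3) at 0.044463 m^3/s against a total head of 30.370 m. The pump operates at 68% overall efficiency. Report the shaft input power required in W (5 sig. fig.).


Approach: apply hydraulic power then efficiency conversion, P = rho*g*Q*H; P_in = P/eta.
Step 1 — hydraulic power (P = rho*g*Q*H):
  P = 1000 * 9.81 * 0.044463 * 30.370 = 13246.85 W
Step 2 — input power: P_in = P/eta = 13246.85 / 0.68 = 19481 W
Therefore the shaft input power required = 19481 W.


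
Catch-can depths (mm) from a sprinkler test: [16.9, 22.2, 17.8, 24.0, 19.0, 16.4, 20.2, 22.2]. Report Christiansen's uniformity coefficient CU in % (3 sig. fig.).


Approach: apply Christiansen's uniformity coefficient, CU = (1 - mean_abs_deviation/mean)*100.
mean = 19.837 mm
mean |d_i - mean| = 2.3125 mm
CU = (1 - 2.3125/19.837)*100 = 88.3 %
Therefore Christiansen's uniformity coefficient CU = 88.3 %.


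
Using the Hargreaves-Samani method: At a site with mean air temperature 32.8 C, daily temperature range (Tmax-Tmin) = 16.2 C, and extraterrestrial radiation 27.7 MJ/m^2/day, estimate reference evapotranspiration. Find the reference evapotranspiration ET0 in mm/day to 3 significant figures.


Approach: apply the Hargreaves-Samani method, ET0 = 0.0023*(Tmean+17.8)*sqrt(Tmax-Tmin)*0.408*Ra.
ET0 = 0.0023*(32.8+17.8)*sqrt(16.2)*0.408*27.7 = 5.29 mm/day
Therefore the reference evapotranspiration ET0 = 5.29 mm/day.


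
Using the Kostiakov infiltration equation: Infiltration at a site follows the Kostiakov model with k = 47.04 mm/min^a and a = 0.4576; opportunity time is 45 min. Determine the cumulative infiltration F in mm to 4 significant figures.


Approach: apply the Kostiakov infiltration equation, F = k*t^a.
F = 47.04 * 45^0.4576 = 268.5 mm
Therefore the cumulative infiltration F = 268.5 mm.


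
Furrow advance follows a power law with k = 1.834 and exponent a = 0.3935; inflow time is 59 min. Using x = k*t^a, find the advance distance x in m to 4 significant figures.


x = 1.834 * 59^0.3935 = 9.125 m
Therefore the advance distance x = 9.125 m.


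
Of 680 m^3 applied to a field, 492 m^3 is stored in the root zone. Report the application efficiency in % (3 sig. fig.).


Approach: apply the application efficiency ratio, Ea = (stored/applied)*100.
Ea = (492/680)*100 = 72.4 %
Therefore the application efficiency = 72.4 %.


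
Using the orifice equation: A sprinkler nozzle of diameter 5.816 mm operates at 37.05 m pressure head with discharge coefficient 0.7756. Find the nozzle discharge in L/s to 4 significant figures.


Approach: apply the orifice equation, Q = Cd*A*sqrt(2*g*h), A = pi*(d/2)^2.
A = pi*(5.816e-3/2)^2 = 2.65668e-05 m^2
Q = 0.7756 * 2.65668e-05 * sqrt(2*9.81*37.05) * 1000 = 0.5555 L/s
Therefore the nozzle discharge = 0.5555 L/s.


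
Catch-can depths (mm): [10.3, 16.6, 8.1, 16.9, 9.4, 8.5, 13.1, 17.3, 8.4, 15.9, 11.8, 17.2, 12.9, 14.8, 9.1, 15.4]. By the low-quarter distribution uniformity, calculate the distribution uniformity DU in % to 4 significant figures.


Approach: apply the low-quarter distribution uniformity, DU = (mean of lowest quarter of readings / overall mean)*100.
sorted lowest 4 of 16: [8.1, 8.4, 8.5, 9.1] -> mean = 8.52500 mm
overall mean = 12.8562 mm
DU = (8.52500/12.8562)*100 = 66.31 %
Therefore the distribution uniformity DU = 66.31 %.


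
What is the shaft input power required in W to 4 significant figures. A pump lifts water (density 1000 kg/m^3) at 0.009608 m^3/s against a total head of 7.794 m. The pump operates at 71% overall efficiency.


Approach: apply hydraulic power then efficiency conversion, P = rho*g*Q*H; P_in = P/eta.
Step 1 — hydraulic power (P = rho*g*Q*H):
  P = 1000 * 9.81 * 0.009608 * 7.794 = 734.619 W
Step 2 — input power: P_in = P/eta = 734.619 / 0.71 = 1035 W
Therefore the shaft input power required = 1035 W.


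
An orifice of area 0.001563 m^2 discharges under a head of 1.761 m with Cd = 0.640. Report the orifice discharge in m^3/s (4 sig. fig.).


Approach: apply the orifice equation, Q = Cd*A*sqrt(2*g*h).
Q = 0.640 * 0.001563 * sqrt(2*9.81*1.761) = 0.005880 m^3/s
Therefore the orifice discharge = 0.005880 m^3/s.


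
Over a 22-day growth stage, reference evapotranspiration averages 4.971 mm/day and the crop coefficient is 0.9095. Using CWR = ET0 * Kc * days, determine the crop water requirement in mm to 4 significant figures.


CWR = 4.971 * 0.9095 * 22 = 99.46 mm
Therefore the crop water requirement = 99.46 mm.


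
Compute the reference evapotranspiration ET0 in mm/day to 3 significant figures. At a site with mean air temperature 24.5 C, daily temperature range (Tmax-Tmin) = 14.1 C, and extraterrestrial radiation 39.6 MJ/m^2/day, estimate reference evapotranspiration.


Approach: apply the Hargreaves-Samani method, ET0 = 0.0023*(Tmean+17.8)*sqrt(Tmax-Tmin)*0.408*Ra.
ET0 = 0.0023*(24.5+17.8)*sqrt(14.1)*0.408*39.6 = 5.90 mm/day
Therefore the reference evapotranspiration ET0 = 5.90 mm/day.


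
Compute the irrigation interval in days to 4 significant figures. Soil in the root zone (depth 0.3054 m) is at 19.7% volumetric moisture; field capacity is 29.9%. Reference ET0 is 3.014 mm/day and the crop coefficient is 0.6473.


Approach: apply soil-water budget scheduling, SMD = (FC-theta)/100*depth*1000; ETc = ET0*Kc; interval = SMD/ETc.
Step 1 — soil moisture deficit:
  SMD = (29.9 - 19.7)/100 * 0.3054 * 1000 = 31.1508 mm
Step 2 — daily crop ET (ETc = ET0*Kc):
  ETc = 3.014 * 0.6473 = 1.95096 mm/day
Step 3 — irrigation interval (SMD/ETc):
  interval = 31.1508 / 1.95096 = 15.97 days
Therefore the irrigation interval = 15.97 days.


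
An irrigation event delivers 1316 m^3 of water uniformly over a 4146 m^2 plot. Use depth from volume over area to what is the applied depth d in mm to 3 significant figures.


Approach: apply depth from volume over area, d = (V/A)*1000.
d = (1316 / 4146) * 1000 = 317 mm
Therefore the applied depth d = 317 mm.


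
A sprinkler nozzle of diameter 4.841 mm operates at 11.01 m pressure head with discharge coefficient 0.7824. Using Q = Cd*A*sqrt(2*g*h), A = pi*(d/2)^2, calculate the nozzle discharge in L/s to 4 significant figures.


A = pi*(4.841e-3/2)^2 = 1.84060e-05 m^2
Q = 0.7824 * 1.84060e-05 * sqrt(2*9.81*11.01) * 1000 = 0.2117 L/s
Therefore the nozzle discharge = 0.2117 L/s.


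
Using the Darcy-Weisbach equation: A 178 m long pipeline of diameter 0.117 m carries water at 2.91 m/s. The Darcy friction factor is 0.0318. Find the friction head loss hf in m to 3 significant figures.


Approach: apply the Darcy-Weisbach equation, hf = f*(L/D)*(v^2/(2g)).
hf = 0.0318 * (178/0.117) * (2.91^2 / (2*9.81))
hf = 20.9 m
Therefore the friction head loss hf = 20.9 m.


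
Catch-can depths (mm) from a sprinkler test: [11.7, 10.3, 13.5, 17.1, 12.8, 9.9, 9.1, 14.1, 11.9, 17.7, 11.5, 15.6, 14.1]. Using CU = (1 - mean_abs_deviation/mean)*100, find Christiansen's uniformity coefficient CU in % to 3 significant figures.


mean = 13.023 mm
mean |d_i - mean| = 2.1479 mm
CU = (1 - 2.1479/13.023)*100 = 83.5 %
Therefore Christiansen's uniformity coefficient CU = 83.5 %.


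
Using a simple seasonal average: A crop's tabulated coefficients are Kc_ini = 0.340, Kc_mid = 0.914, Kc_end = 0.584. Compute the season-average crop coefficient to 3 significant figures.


Approach: apply a simple seasonal average, Kc_avg = (Kc_ini + Kc_mid + Kc_end)/3.
Kc_avg = (0.340 + 0.914 + 0.584)/3 = 0.613
Therefore the season-average crop coefficient = 0.613.


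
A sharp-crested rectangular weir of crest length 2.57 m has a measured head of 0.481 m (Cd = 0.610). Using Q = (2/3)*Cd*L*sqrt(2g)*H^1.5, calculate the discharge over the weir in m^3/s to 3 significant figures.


Q = (2/3)*0.610*2.57*sqrt(2*9.81)*0.481^1.5 = 1.54 m^3/s
Therefore the discharge over the weir = 1.54 m^3/s.


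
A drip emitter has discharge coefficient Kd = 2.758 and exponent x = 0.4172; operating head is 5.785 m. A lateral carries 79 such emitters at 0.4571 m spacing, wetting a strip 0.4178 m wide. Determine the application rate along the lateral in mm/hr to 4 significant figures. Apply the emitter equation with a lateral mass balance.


Approach: apply the emitter equation with a lateral mass balance, q = Kd*h^x; Q = n*q; rate = Q/(n*spacing*width).
Step 1 — single emitter flow (q = Kd*h^x):
  q = 2.758 * 5.785^0.4172 = 5.73624 L/hr
Step 2 — total lateral flow: Q = 79 * 5.73624 = 453.163 L/hr
Step 3 — wetted area: A = 79 * 0.4571 * 0.4178 = 15.0871 m^2
Step 4 — application rate: Q/A = 453.163/15.0871 = 30.04 mm/hr
Therefore the application rate along the lateral = 30.04 mm/hr.
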